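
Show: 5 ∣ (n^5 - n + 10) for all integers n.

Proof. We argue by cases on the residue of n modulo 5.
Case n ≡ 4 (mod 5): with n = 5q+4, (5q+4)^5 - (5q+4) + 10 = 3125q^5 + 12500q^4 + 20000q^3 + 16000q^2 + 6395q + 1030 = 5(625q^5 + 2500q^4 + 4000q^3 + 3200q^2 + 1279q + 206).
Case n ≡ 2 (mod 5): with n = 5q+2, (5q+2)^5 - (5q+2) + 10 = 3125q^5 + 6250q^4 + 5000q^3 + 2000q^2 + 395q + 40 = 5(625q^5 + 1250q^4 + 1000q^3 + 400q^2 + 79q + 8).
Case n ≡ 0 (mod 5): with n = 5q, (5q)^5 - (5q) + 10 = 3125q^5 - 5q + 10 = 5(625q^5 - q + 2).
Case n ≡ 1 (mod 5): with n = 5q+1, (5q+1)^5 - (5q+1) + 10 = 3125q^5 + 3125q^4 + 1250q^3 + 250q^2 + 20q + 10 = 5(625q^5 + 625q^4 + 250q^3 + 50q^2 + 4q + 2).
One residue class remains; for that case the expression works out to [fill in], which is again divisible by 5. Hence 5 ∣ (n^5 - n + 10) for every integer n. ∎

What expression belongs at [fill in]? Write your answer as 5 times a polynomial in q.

Only n ≡ 3 (mod 5) is unaccounted for. Put n = 5q+3:
(5q+3)^5 - (5q+3) + 10 expands to 3125q^5 + 9375q^4 + 11250q^3 + 6750q^2 + 2020q + 250,
and factoring out 5 leaves 5(625q^5 + 1875q^4 + 2250q^3 + 1350q^2 + 404q + 50).

5(625q^5 + 1875q^4 + 2250q^3 + 1350q^2 + 404q + 50)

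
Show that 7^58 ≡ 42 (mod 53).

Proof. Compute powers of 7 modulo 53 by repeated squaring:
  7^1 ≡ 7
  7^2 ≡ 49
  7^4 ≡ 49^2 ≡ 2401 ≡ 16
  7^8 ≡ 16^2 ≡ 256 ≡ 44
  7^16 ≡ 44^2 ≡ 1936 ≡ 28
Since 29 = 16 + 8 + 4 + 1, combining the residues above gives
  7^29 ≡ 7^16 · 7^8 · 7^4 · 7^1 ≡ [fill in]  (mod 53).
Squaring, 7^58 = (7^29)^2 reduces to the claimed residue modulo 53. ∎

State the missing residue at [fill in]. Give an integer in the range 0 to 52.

25

Multiply the listed residues: 28 · 44 · 16 · 7 = 1232 → 19712 → 137984.
Reducing modulo 53: 137984 = 2603·53 + 25, so 7^29 ≡ 25.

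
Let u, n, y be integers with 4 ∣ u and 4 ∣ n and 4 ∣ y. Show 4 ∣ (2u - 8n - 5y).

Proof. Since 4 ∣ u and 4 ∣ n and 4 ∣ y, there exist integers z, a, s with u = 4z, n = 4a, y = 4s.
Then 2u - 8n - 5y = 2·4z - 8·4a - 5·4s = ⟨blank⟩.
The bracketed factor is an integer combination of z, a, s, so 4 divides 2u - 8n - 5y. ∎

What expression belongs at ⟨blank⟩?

4(-8a - 5s + 2z)

Pull the common 4 out of every term: 2·4z - 8·4a - 5·4s = 4(-8a - 5s + 2z).
-8a - 5s + 2z is an integer, which exhibits the divisibility.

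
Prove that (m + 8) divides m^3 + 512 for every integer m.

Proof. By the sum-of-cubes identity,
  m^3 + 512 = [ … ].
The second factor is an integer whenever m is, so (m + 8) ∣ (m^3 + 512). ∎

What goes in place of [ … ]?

(m + 8)(m^2 - 8m + 64)

a^3 + b^3 = (a + b)(a^2 - ab + b^2). With a = m, b = 8:
m^3 + 512 = (m + 8)(m^2 - 8m + 64).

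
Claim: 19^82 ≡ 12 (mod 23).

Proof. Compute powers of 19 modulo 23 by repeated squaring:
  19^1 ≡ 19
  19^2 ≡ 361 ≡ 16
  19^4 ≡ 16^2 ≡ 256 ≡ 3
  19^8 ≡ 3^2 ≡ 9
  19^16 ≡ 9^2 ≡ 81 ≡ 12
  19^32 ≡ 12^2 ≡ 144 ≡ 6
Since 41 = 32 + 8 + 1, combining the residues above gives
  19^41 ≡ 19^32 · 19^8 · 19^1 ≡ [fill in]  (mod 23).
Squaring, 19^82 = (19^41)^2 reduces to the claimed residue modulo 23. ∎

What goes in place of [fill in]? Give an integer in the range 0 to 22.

14

Multiply the listed residues: 6 · 9 · 19 = 54 → 1026.
Reducing modulo 23: 1026 = 44·23 + 14, so 19^41 ≡ 14.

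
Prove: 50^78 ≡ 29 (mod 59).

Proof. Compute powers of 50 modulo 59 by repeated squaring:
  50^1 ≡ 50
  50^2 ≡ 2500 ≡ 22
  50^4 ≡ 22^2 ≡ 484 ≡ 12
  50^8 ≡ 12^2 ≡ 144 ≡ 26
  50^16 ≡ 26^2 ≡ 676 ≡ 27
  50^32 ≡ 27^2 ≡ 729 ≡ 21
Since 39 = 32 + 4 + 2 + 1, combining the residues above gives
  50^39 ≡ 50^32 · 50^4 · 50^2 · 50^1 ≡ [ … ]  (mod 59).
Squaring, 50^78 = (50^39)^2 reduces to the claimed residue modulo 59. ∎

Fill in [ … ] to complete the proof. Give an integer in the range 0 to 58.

Multiply the listed residues: 21 · 12 · 22 · 50 = 252 → 5544 → 277200.
Reducing modulo 59: 277200 = 4698·59 + 18, so 50^39 ≡ 18.

18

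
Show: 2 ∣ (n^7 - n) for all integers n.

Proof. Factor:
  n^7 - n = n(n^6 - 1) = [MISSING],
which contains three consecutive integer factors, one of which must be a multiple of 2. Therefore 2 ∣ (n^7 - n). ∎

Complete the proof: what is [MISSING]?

n^6 - 1 = (n^2 - 1)(n^4 + n^2 + 1), and n^2 - 1 = (n-1)(n+1).
So n(n^6 - 1) = (n - 1)n(n + 1)(n^4 + n^2 + 1).

(n - 1)n(n + 1)(n^4 + n^2 + 1)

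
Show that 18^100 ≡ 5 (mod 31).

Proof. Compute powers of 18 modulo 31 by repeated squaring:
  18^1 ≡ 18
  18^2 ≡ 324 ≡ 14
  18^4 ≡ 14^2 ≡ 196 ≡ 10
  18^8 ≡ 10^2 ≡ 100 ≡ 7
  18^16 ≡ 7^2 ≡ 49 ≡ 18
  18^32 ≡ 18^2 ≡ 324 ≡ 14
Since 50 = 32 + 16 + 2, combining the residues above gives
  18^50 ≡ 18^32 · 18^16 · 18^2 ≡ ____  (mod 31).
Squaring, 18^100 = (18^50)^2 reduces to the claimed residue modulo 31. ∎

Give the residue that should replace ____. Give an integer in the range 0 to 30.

25

Multiply the listed residues: 14 · 18 · 14 = 252 → 3528.
Reducing modulo 31: 3528 = 113·31 + 25, so 18^50 ≡ 25.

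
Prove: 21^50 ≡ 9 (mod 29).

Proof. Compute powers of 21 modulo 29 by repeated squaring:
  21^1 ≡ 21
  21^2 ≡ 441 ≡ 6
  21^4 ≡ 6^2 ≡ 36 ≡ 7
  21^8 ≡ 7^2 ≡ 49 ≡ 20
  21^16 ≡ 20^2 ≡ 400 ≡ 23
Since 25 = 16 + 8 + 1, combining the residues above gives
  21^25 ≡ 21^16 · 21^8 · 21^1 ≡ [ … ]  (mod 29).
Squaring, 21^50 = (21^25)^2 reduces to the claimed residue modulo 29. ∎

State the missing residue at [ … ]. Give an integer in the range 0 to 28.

3

21^16 · 21^8 · 21^1 ≡ 23 · 20 · 21 = 9660.
9660 mod 29 = 3, so 21^25 ≡ 3 (mod 29).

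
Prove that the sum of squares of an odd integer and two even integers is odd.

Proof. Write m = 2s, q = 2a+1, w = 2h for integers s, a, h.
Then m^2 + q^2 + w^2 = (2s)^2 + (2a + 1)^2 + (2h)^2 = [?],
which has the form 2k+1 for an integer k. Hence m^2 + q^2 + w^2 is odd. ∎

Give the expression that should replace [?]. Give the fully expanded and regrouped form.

(2s)^2 + (2a + 1)^2 + (2h)^2 = 4a^2 + 4a + 4h^2 + 4s^2 + 1
= 2(2a^2 + 2a + 2h^2 + 2s^2) + 1.
Since 2a^2 + 2a + 2h^2 + 2s^2 is an integer, the sum of squares is of the form 2k+1 for an integer k.

2(2a^2 + 2a + 2h^2 + 2s^2) + 1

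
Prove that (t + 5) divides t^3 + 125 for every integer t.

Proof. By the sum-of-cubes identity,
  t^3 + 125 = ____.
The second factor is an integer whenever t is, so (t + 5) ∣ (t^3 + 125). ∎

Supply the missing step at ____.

(t + 5)(t^2 - 5t + 25)

Polynomial division of t^3 + 125 by t + 5 leaves remainder 0 and quotient t^2 - 5t + 25.
Hence t^3 + 125 = (t + 5)(t^2 - 5t + 25).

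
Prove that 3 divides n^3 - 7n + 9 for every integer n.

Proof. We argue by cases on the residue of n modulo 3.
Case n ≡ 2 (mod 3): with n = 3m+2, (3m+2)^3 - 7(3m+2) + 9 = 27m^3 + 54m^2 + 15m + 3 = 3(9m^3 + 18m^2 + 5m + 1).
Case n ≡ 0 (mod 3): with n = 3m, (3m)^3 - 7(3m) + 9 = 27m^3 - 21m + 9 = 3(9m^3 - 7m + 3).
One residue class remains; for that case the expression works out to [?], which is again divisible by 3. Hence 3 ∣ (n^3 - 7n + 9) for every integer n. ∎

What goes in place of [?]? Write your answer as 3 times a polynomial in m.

Only n ≡ 1 (mod 3) is unaccounted for. Put n = 3m+1:
(3m+1)^3 - 7(3m+1) + 9 expands to 27m^3 + 27m^2 - 12m + 3,
and factoring out 3 leaves 3(9m^3 + 9m^2 - 4m + 1).

3(9m^3 + 9m^2 - 4m + 1)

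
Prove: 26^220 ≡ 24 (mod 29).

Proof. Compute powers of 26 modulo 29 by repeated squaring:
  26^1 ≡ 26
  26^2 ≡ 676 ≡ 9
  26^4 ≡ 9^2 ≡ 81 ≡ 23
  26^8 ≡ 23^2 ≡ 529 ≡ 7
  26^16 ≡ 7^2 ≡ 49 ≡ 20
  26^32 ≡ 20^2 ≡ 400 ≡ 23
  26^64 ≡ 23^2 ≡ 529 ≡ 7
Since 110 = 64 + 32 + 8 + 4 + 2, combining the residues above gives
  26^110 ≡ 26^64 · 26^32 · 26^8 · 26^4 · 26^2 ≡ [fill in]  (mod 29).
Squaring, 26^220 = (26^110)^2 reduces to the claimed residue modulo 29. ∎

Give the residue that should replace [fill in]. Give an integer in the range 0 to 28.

13

26^64 · 26^32 · 26^8 · 26^4 · 26^2 ≡ 7 · 23 · 7 · 23 · 9 = 233289.
233289 mod 29 = 13, so 26^110 ≡ 13 (mod 29).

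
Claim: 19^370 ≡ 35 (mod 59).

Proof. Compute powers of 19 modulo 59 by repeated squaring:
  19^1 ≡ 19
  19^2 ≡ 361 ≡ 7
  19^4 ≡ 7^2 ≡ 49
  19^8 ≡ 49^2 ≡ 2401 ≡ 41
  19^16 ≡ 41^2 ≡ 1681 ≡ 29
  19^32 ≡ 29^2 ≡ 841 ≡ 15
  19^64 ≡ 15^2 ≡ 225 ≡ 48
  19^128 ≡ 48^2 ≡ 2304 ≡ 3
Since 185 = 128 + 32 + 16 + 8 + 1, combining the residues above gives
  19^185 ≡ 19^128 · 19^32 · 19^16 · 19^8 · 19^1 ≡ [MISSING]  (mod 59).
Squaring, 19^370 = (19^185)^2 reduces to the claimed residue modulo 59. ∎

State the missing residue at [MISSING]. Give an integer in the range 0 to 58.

Multiply the listed residues: 3 · 15 · 29 · 41 · 19 = 45 → 1305 → 53505 → 1016595.
Reducing modulo 59: 1016595 = 17230·59 + 25, so 19^185 ≡ 25.

25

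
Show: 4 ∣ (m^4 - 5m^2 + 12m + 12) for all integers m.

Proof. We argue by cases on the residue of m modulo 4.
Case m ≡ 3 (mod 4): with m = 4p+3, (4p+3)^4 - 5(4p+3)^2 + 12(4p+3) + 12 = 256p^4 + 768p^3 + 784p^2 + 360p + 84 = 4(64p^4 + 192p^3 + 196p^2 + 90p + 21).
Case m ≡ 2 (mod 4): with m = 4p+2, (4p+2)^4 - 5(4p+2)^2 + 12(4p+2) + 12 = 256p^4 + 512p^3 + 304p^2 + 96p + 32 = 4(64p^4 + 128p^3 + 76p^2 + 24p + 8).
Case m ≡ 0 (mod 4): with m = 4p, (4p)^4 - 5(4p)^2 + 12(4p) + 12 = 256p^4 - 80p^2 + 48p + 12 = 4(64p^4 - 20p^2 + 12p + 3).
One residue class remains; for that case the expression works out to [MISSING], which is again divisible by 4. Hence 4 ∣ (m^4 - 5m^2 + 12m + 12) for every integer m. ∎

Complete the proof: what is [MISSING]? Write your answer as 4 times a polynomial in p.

The residues treated are {3, 2, 0}, so the missing case is m ≡ 1 (mod 4); write m = 4p+1.
Then (4p+1)^4 - 5(4p+1)^2 + 12(4p+1) + 12 = 256p^4 + 256p^3 + 16p^2 + 24p + 20 = 4(64p^4 + 64p^3 + 4p^2 + 6p + 5).

4(64p^4 + 64p^3 + 4p^2 + 6p + 5)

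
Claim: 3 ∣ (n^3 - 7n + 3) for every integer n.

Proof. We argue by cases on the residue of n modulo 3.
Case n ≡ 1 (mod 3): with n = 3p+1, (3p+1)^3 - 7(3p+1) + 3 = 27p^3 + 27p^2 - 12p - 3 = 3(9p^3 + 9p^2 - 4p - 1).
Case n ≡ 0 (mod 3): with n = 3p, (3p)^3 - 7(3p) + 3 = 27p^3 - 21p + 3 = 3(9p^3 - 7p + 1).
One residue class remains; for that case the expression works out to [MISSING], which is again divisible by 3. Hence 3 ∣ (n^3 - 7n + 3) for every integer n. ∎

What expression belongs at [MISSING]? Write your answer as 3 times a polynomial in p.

3(9p^3 + 18p^2 + 5p - 1)

The residues treated are {1, 0}, so the missing case is n ≡ 2 (mod 3); write n = 3p+2.
Then (3p+2)^3 - 7(3p+2) + 3 = 27p^3 + 54p^2 + 15p - 3 = 3(9p^3 + 18p^2 + 5p - 1).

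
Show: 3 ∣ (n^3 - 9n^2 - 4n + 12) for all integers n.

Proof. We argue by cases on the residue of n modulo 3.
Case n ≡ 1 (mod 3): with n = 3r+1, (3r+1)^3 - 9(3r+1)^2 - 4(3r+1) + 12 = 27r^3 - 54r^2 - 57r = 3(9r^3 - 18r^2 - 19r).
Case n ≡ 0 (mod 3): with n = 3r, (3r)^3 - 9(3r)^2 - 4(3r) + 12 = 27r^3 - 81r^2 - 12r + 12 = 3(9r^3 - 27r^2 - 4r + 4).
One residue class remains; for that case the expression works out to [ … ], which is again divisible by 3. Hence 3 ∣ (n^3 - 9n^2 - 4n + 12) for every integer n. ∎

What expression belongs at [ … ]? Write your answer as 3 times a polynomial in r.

3(9r^3 - 9r^2 - 28r - 8)

Only n ≡ 2 (mod 3) is unaccounted for. Put n = 3r+2:
(3r+2)^3 - 9(3r+2)^2 - 4(3r+2) + 12 expands to 27r^3 - 27r^2 - 84r - 24,
and factoring out 3 leaves 3(9r^3 - 9r^2 - 28r - 8).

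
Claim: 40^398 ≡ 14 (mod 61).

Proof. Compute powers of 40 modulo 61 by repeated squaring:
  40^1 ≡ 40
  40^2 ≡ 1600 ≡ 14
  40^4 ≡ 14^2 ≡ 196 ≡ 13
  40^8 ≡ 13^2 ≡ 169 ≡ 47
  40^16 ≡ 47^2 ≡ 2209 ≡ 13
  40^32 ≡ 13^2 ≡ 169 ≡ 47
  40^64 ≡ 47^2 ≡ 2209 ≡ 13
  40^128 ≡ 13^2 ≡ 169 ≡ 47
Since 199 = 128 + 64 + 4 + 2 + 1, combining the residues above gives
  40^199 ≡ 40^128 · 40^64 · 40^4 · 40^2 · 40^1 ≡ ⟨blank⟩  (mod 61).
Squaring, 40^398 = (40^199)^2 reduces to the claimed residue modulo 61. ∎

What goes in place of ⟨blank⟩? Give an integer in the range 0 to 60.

Multiply the listed residues: 47 · 13 · 13 · 14 · 40 = 611 → 7943 → 111202 → 4448080.
Reducing modulo 61: 4448080 = 72919·61 + 21, so 40^199 ≡ 21.

21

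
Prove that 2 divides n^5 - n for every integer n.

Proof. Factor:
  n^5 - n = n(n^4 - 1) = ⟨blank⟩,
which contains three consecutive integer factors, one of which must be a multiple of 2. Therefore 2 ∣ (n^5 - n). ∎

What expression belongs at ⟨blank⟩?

n^4 - 1 = (n^2 - 1)(n^2 + 1), and n^2 - 1 = (n-1)(n+1).
So n(n^4 - 1) = (n - 1)n(n + 1)(n^2 + 1).

(n - 1)n(n + 1)(n^2 + 1)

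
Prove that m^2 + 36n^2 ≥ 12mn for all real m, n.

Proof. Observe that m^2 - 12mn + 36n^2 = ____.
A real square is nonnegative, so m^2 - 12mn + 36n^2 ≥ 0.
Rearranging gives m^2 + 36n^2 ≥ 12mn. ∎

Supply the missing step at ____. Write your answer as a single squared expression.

(m - 6n)^2

m^2 - 12mn + 36n^2 is a perfect-square trinomial: the outer terms are (m)^2 and (6n)^2, and the cross term is -2·m·6n.
So m^2 - 12mn + 36n^2 = (m - 6n)^2 ≥ 0.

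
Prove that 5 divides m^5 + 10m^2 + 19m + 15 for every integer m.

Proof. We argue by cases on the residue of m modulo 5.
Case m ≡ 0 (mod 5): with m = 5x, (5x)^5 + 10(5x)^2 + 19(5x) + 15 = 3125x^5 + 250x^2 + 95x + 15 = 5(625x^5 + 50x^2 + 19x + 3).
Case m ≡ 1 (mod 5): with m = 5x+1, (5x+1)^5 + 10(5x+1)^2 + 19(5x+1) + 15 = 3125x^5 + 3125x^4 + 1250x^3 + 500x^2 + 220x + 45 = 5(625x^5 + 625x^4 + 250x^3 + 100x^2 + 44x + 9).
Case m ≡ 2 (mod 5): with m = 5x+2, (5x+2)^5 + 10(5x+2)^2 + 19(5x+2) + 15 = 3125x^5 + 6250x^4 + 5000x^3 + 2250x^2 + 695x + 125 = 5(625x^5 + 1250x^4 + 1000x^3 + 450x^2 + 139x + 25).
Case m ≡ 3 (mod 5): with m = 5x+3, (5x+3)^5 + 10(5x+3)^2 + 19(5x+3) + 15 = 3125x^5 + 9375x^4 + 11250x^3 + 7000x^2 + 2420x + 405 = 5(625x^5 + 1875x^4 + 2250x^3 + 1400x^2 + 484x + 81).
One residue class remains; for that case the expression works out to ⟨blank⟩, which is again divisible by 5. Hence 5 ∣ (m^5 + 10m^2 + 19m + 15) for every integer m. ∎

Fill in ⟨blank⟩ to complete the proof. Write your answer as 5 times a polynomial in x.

The residues treated are {0, 1, 2, 3}, so the missing case is m ≡ 4 (mod 5); write m = 5x+4.
Then (5x+4)^5 + 10(5x+4)^2 + 19(5x+4) + 15 = 3125x^5 + 12500x^4 + 20000x^3 + 16250x^2 + 6895x + 1275 = 5(625x^5 + 2500x^4 + 4000x^3 + 3250x^2 + 1379x + 255).

5(625x^5 + 2500x^4 + 4000x^3 + 3250x^2 + 1379x + 255)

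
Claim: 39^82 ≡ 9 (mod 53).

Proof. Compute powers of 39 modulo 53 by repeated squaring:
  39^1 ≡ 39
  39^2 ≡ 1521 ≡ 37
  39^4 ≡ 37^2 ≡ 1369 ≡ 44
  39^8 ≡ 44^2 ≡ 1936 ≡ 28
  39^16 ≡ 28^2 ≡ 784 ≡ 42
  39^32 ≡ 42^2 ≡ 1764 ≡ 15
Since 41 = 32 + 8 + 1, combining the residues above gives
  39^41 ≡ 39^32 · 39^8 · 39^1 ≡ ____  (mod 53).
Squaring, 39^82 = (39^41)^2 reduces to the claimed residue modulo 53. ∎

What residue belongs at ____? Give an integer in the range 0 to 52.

3

Multiply the listed residues: 15 · 28 · 39 = 420 → 16380.
Reducing modulo 53: 16380 = 309·53 + 3, so 39^41 ≡ 3.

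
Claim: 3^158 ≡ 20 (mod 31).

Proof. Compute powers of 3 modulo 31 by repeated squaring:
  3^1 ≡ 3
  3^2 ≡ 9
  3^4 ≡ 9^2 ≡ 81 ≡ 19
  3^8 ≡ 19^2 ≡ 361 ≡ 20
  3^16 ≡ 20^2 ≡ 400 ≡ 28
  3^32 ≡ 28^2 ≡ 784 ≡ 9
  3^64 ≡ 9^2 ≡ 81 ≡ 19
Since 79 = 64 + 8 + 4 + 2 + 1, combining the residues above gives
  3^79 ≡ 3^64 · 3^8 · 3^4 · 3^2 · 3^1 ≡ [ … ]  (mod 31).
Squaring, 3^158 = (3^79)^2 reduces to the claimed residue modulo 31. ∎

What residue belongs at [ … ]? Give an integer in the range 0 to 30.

Multiply the listed residues: 19 · 20 · 19 · 9 · 3 = 380 → 7220 → 64980 → 194940.
Reducing modulo 31: 194940 = 6288·31 + 12, so 3^79 ≡ 12.

12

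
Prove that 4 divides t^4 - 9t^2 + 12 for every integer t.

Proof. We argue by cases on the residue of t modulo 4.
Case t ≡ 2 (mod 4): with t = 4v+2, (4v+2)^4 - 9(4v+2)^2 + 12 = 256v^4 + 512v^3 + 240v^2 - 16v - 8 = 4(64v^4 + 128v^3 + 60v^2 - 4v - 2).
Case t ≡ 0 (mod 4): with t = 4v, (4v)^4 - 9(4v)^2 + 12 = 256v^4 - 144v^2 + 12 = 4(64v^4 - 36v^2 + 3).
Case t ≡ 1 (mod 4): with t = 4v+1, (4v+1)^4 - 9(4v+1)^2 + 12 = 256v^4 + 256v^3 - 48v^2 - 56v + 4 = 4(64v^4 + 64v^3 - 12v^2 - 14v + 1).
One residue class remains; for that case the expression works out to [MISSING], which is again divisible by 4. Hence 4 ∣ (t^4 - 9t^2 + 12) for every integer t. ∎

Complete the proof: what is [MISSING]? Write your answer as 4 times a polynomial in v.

Only t ≡ 3 (mod 4) is unaccounted for. Put t = 4v+3:
(4v+3)^4 - 9(4v+3)^2 + 12 expands to 256v^4 + 768v^3 + 720v^2 + 216v + 12,
and factoring out 4 leaves 4(64v^4 + 192v^3 + 180v^2 + 54v + 3).

4(64v^4 + 192v^3 + 180v^2 + 54v + 3)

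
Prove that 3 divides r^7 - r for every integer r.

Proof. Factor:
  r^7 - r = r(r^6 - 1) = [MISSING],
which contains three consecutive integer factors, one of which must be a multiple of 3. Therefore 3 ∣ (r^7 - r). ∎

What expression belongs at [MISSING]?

r^6 - 1 = (r^2 - 1)(r^4 + r^2 + 1), and r^2 - 1 = (r-1)(r+1).
So r(r^6 - 1) = (r - 1)r(r + 1)(r^4 + r^2 + 1).

(r - 1)r(r + 1)(r^4 + r^2 + 1)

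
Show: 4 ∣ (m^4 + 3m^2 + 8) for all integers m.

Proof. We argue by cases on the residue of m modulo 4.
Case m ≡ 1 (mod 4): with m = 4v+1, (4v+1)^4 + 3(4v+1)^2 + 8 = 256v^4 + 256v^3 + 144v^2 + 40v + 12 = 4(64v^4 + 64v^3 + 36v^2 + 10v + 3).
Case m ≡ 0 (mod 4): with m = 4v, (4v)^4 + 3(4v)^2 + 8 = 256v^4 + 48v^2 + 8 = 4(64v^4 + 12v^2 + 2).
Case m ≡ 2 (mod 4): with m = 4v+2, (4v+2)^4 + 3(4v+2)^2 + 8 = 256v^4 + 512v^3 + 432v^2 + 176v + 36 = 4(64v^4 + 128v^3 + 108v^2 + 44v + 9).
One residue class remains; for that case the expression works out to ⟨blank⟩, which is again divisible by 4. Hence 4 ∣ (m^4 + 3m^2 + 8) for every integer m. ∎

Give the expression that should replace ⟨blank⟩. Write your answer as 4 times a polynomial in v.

Only m ≡ 3 (mod 4) is unaccounted for. Put m = 4v+3:
(4v+3)^4 + 3(4v+3)^2 + 8 expands to 256v^4 + 768v^3 + 912v^2 + 504v + 116,
and factoring out 4 leaves 4(64v^4 + 192v^3 + 228v^2 + 126v + 29).

4(64v^4 + 192v^3 + 228v^2 + 126v + 29)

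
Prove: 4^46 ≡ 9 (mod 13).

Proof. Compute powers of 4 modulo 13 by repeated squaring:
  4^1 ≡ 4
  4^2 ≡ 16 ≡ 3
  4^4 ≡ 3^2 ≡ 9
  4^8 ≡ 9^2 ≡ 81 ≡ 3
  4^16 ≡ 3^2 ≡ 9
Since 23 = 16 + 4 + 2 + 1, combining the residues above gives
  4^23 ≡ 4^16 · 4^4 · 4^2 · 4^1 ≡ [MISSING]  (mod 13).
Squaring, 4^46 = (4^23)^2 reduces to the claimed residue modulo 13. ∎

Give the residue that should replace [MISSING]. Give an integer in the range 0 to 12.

Multiply the listed residues: 9 · 9 · 3 · 4 = 81 → 243 → 972.
Reducing modulo 13: 972 = 74·13 + 10, so 4^23 ≡ 10.

10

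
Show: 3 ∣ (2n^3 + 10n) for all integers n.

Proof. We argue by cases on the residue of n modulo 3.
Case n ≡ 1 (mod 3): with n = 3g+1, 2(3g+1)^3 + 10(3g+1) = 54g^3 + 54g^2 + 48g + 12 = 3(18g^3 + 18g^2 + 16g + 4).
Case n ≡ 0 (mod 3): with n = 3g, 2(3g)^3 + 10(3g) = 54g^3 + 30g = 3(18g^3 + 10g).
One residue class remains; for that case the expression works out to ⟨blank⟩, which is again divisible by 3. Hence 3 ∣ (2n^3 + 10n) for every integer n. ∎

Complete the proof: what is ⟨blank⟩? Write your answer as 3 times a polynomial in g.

3(18g^3 + 36g^2 + 34g + 12)

Only n ≡ 2 (mod 3) is unaccounted for. Put n = 3g+2:
2(3g+2)^3 + 10(3g+2) expands to 54g^3 + 108g^2 + 102g + 36,
and factoring out 3 leaves 3(18g^3 + 36g^2 + 34g + 12).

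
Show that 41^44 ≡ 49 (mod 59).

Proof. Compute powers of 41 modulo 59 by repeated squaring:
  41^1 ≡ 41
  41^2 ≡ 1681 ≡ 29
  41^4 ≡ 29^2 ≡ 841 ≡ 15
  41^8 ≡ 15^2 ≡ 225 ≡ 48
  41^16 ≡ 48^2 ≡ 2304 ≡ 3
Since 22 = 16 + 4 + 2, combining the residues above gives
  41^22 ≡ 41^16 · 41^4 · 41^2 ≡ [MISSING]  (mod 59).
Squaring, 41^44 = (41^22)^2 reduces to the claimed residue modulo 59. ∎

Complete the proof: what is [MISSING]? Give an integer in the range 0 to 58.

7

Multiply the listed residues: 3 · 15 · 29 = 45 → 1305.
Reducing modulo 59: 1305 = 22·59 + 7, so 41^22 ≡ 7.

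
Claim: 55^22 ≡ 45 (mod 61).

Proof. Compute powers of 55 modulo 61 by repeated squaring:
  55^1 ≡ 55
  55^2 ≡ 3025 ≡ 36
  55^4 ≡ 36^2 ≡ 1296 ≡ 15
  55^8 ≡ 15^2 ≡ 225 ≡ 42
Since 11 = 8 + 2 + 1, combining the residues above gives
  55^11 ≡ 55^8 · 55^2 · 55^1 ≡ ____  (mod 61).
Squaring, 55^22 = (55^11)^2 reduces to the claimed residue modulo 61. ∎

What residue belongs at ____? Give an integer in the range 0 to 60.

17

55^8 · 55^2 · 55^1 ≡ 42 · 36 · 55 = 83160.
83160 mod 61 = 17, so 55^11 ≡ 17 (mod 61).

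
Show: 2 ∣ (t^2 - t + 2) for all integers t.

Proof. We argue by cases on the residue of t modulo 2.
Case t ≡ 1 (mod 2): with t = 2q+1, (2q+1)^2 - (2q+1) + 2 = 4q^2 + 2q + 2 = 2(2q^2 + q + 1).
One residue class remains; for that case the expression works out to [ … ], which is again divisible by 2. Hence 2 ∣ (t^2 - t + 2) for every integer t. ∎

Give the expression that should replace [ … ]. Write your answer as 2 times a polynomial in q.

Only t ≡ 0 (mod 2) is unaccounted for. Put t = 2q:
(2q)^2 - (2q) + 2 expands to 4q^2 - 2q + 2,
and factoring out 2 leaves 2(2q^2 - q + 1).

2(2q^2 - q + 1)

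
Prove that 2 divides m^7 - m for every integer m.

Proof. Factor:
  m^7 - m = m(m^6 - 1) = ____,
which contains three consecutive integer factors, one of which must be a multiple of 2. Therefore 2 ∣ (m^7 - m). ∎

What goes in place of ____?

m^6 - 1 = (m^2 - 1)(m^4 + m^2 + 1), and m^2 - 1 = (m-1)(m+1).
So m(m^6 - 1) = (m - 1)m(m + 1)(m^4 + m^2 + 1).

(m - 1)m(m + 1)(m^4 + m^2 + 1)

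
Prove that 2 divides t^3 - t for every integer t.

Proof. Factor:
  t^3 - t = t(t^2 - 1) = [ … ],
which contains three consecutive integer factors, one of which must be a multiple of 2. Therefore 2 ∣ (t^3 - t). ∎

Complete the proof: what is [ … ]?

(t - 1)t(t + 1)

t(t^2 - 1) = t(t - 1)(t + 1) = (t - 1)t(t + 1).
These three factors are consecutive integers, so their product is divisible by 2.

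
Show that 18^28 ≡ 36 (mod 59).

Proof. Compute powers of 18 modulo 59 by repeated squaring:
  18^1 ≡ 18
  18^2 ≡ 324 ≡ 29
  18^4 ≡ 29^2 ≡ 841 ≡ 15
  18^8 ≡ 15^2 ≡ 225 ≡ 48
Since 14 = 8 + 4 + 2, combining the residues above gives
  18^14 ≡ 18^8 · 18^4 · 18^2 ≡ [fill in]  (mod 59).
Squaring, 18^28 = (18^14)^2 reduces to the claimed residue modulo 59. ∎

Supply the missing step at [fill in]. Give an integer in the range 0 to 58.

53

18^8 · 18^4 · 18^2 ≡ 48 · 15 · 29 = 20880.
20880 mod 59 = 53, so 18^14 ≡ 53 (mod 59).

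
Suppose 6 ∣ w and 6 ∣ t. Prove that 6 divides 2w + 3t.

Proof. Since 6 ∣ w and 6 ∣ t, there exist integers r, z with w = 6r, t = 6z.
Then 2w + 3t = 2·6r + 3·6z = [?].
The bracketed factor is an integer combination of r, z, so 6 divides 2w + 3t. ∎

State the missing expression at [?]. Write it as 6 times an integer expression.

6(2r + 3z)

Pull the common 6 out of every term: 2·6r + 3·6z = 6(2r + 3z).
2r + 3z is an integer, which exhibits the divisibility.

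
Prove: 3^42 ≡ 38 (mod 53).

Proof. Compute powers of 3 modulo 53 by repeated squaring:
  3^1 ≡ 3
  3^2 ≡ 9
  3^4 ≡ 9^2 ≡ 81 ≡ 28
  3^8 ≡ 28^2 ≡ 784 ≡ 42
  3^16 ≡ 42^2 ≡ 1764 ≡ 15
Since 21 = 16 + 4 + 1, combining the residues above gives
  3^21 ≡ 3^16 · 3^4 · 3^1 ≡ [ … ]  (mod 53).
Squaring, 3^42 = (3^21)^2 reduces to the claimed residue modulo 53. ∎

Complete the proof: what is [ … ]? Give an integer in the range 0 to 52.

3^16 · 3^4 · 3^1 ≡ 15 · 28 · 3 = 1260.
1260 mod 53 = 41, so 3^21 ≡ 41 (mod 53).

41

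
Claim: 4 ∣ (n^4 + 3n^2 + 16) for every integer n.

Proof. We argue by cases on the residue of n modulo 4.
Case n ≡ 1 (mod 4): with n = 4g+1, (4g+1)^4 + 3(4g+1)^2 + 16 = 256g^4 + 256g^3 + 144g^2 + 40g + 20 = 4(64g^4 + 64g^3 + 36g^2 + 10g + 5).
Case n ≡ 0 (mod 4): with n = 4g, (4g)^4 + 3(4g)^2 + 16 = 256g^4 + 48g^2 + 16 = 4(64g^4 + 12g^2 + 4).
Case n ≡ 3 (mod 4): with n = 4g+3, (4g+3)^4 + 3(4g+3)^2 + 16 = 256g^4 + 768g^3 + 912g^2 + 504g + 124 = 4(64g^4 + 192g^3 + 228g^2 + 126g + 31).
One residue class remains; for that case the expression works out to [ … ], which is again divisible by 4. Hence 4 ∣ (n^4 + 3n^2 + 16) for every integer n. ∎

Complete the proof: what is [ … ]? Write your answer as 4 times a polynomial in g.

4(64g^4 + 128g^3 + 108g^2 + 44g + 11)

The residues treated are {1, 0, 3}, so the missing case is n ≡ 2 (mod 4); write n = 4g+2.
Then (4g+2)^4 + 3(4g+2)^2 + 16 = 256g^4 + 512g^3 + 432g^2 + 176g + 44 = 4(64g^4 + 128g^3 + 108g^2 + 44g + 11).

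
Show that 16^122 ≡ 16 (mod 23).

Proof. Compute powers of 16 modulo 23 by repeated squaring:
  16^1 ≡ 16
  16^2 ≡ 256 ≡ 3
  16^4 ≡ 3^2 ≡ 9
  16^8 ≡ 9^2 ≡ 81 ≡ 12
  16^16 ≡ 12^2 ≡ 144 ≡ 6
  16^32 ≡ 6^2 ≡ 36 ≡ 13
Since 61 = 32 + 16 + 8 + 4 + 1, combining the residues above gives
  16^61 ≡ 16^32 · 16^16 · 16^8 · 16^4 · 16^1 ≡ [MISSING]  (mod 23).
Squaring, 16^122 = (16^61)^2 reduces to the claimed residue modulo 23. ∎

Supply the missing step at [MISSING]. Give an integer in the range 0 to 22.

4

Multiply the listed residues: 13 · 6 · 12 · 9 · 16 = 78 → 936 → 8424 → 134784.
Reducing modulo 23: 134784 = 5860·23 + 4, so 16^61 ≡ 4.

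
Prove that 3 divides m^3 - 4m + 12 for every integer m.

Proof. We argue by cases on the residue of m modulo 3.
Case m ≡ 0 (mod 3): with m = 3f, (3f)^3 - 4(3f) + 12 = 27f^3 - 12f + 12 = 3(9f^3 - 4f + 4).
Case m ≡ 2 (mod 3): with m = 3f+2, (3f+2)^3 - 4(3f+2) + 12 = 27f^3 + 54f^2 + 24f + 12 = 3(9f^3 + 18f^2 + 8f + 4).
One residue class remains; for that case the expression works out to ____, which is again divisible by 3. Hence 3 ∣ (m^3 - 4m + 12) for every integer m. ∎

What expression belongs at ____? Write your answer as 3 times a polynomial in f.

3(9f^3 + 9f^2 - f + 3)

Only m ≡ 1 (mod 3) is unaccounted for. Put m = 3f+1:
(3f+1)^3 - 4(3f+1) + 12 expands to 27f^3 + 27f^2 - 3f + 9,
and factoring out 3 leaves 3(9f^3 + 9f^2 - f + 3).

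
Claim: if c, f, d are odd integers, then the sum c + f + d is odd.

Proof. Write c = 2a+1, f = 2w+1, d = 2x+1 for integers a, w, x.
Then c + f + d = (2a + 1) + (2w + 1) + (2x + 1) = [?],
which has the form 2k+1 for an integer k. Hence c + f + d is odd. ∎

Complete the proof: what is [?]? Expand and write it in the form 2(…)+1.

2(a + w + x + 1) + 1

Expanding: (2a + 1) + (2w + 1) + (2x + 1) = 2a + 2w + 2x + 3.
Every term except the constant is even, so this is 2(a + w + x + 1) + 1,
and a + w + x + 1 ∈ ℤ gives the required form.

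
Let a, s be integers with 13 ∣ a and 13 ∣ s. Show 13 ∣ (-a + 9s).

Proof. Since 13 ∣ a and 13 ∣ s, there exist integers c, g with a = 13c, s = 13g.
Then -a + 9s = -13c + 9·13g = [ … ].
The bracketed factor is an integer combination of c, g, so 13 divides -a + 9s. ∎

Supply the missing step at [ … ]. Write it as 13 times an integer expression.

13(-c + 9g)

Pull the common 13 out of every term: -13c + 9·13g = 13(-c + 9g).
-c + 9g is an integer, which exhibits the divisibility.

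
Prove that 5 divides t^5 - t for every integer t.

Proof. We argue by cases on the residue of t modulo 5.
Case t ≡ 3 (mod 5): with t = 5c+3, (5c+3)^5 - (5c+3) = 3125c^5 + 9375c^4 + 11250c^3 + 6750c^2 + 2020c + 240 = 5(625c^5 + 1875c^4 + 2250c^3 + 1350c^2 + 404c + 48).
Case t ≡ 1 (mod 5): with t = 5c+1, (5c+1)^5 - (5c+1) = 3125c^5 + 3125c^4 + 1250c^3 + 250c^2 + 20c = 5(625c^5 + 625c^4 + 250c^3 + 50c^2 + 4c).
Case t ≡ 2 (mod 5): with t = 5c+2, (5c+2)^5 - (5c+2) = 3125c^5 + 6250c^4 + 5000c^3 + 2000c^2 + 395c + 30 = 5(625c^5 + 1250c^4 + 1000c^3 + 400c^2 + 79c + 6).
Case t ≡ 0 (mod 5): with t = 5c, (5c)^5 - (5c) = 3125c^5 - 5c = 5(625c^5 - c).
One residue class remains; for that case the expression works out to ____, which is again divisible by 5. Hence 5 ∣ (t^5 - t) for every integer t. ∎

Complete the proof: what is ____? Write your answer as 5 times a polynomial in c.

5(625c^5 + 2500c^4 + 4000c^3 + 3200c^2 + 1279c + 204)

The residues treated are {3, 1, 2, 0}, so the missing case is t ≡ 4 (mod 5); write t = 5c+4.
Then (5c+4)^5 - (5c+4) = 3125c^5 + 12500c^4 + 20000c^3 + 16000c^2 + 6395c + 1020 = 5(625c^5 + 2500c^4 + 4000c^3 + 3200c^2 + 1279c + 204).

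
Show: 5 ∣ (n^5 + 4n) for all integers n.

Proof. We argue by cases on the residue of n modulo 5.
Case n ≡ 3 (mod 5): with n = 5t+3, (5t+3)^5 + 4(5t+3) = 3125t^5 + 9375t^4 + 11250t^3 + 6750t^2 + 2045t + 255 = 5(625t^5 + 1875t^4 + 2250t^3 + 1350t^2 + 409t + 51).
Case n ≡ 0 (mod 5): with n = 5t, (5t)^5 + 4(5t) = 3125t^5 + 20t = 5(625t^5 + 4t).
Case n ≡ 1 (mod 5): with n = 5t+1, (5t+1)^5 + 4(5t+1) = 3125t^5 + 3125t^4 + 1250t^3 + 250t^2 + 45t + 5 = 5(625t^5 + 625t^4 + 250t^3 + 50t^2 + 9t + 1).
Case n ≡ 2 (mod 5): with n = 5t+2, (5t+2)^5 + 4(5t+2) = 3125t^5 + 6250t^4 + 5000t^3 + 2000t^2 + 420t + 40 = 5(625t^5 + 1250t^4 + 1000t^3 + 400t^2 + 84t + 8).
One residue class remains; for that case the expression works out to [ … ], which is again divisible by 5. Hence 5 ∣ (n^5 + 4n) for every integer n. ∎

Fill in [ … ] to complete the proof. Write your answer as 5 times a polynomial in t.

The residues treated are {3, 0, 1, 2}, so the missing case is n ≡ 4 (mod 5); write n = 5t+4.
Then (5t+4)^5 + 4(5t+4) = 3125t^5 + 12500t^4 + 20000t^3 + 16000t^2 + 6420t + 1040 = 5(625t^5 + 2500t^4 + 4000t^3 + 3200t^2 + 1284t + 208).

5(625t^5 + 2500t^4 + 4000t^3 + 3200t^2 + 1284t + 208)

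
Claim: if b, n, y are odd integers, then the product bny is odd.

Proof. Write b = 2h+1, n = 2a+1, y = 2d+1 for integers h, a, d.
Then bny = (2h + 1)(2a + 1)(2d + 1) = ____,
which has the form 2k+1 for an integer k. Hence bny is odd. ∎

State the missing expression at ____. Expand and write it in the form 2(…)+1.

(2h + 1)(2a + 1)(2d + 1) = 8adh + 4ad + 4ah + 2a + 4dh + 2d + 2h + 1
= 2(4adh + 2ad + 2ah + a + 2dh + d + h) + 1.
Since 4adh + 2ad + 2ah + a + 2dh + d + h is an integer, the product is of the form 2k+1 for an integer k.

2(4adh + 2ad + 2ah + a + 2dh + d + h) + 1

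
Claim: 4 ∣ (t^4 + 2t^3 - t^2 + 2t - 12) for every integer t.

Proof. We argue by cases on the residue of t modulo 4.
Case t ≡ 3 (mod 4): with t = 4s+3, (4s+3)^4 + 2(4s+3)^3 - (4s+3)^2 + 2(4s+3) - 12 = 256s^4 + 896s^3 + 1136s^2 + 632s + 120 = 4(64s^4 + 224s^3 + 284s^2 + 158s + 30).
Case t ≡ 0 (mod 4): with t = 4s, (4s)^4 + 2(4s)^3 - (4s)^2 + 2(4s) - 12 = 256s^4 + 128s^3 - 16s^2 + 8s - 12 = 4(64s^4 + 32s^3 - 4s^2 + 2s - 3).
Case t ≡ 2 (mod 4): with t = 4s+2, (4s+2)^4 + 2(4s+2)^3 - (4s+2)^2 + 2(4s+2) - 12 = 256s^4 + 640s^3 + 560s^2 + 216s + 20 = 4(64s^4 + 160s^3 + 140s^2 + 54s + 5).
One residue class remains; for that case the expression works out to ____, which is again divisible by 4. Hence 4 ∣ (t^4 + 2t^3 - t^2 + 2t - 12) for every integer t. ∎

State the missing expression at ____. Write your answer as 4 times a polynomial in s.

The residues treated are {3, 0, 2}, so the missing case is t ≡ 1 (mod 4); write t = 4s+1.
Then (4s+1)^4 + 2(4s+1)^3 - (4s+1)^2 + 2(4s+1) - 12 = 256s^4 + 384s^3 + 176s^2 + 40s - 8 = 4(64s^4 + 96s^3 + 44s^2 + 10s - 2).

4(64s^4 + 96s^3 + 44s^2 + 10s - 2)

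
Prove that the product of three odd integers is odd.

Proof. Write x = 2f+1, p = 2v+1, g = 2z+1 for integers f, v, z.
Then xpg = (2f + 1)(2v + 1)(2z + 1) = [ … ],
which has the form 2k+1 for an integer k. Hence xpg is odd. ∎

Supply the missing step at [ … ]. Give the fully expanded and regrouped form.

(2f + 1)(2v + 1)(2z + 1) = 8fvz + 4fv + 4fz + 2f + 4vz + 2v + 2z + 1
= 2(4fvz + 2fv + 2fz + f + 2vz + v + z) + 1.
Since 4fvz + 2fv + 2fz + f + 2vz + v + z is an integer, the product is of the form 2k+1 for an integer k.

2(4fvz + 2fv + 2fz + f + 2vz + v + z) + 1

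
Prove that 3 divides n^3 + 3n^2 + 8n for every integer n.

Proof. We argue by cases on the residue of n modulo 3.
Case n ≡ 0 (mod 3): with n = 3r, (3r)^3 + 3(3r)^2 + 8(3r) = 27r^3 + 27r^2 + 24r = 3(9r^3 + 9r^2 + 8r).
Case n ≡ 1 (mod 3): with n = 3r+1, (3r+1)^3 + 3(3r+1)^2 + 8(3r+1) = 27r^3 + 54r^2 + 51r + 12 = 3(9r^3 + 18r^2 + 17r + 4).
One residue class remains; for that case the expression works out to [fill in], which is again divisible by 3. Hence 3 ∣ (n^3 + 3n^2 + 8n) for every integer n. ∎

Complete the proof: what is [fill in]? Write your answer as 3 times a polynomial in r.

3(9r^3 + 27r^2 + 32r + 12)

Only n ≡ 2 (mod 3) is unaccounted for. Put n = 3r+2:
(3r+2)^3 + 3(3r+2)^2 + 8(3r+2) expands to 27r^3 + 81r^2 + 96r + 36,
and factoring out 3 leaves 3(9r^3 + 27r^2 + 32r + 12).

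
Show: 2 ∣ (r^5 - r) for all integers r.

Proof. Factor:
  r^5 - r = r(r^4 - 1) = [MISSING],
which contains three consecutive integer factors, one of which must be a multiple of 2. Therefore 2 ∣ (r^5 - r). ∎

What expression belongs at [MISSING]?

r^4 - 1 = (r^2 - 1)(r^2 + 1), and r^2 - 1 = (r-1)(r+1).
So r(r^4 - 1) = (r - 1)r(r + 1)(r^2 + 1).

(r - 1)r(r + 1)(r^2 + 1)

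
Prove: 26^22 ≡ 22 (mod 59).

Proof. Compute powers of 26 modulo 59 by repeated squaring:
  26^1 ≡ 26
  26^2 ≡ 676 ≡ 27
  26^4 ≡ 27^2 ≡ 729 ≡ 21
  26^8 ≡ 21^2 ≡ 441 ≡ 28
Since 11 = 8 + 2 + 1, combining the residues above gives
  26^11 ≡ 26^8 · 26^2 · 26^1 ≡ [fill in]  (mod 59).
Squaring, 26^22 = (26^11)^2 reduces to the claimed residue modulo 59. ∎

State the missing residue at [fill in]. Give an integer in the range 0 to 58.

26^8 · 26^2 · 26^1 ≡ 28 · 27 · 26 = 19656.
19656 mod 59 = 9, so 26^11 ≡ 9 (mod 59).

9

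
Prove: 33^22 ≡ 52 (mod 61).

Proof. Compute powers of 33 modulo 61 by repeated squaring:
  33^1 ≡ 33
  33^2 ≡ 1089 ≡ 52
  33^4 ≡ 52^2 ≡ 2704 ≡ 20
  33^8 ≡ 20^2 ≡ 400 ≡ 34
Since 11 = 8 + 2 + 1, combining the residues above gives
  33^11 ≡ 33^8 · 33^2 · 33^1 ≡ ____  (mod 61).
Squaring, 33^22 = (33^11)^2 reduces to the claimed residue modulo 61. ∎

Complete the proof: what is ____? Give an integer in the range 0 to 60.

33^8 · 33^2 · 33^1 ≡ 34 · 52 · 33 = 58344.
58344 mod 61 = 28, so 33^11 ≡ 28 (mod 61).

28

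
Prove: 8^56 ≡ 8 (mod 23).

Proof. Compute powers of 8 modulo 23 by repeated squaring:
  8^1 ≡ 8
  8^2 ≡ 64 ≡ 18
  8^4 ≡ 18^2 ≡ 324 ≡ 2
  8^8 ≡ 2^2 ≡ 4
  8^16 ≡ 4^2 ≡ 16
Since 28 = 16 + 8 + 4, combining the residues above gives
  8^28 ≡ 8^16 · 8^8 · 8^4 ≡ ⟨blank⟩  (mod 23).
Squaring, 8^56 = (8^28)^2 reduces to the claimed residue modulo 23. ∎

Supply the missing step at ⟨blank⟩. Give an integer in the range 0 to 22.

13

8^16 · 8^8 · 8^4 ≡ 16 · 4 · 2 = 128.
128 mod 23 = 13, so 8^28 ≡ 13 (mod 23).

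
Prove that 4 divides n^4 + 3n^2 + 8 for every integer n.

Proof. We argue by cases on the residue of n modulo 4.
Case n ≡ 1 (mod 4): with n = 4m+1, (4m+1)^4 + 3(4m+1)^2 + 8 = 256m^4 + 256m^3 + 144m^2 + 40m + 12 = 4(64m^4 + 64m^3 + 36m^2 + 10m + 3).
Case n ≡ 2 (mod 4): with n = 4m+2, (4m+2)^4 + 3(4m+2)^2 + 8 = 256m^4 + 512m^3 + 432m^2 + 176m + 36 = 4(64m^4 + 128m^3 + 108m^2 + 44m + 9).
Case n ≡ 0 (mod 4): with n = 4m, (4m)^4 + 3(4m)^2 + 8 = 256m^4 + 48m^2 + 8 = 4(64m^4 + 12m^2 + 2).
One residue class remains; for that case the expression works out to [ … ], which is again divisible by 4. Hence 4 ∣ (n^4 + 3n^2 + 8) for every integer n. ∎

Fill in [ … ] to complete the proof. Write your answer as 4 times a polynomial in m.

4(64m^4 + 192m^3 + 228m^2 + 126m + 29)

The residues treated are {1, 2, 0}, so the missing case is n ≡ 3 (mod 4); write n = 4m+3.
Then (4m+3)^4 + 3(4m+3)^2 + 8 = 256m^4 + 768m^3 + 912m^2 + 504m + 116 = 4(64m^4 + 192m^3 + 228m^2 + 126m + 29).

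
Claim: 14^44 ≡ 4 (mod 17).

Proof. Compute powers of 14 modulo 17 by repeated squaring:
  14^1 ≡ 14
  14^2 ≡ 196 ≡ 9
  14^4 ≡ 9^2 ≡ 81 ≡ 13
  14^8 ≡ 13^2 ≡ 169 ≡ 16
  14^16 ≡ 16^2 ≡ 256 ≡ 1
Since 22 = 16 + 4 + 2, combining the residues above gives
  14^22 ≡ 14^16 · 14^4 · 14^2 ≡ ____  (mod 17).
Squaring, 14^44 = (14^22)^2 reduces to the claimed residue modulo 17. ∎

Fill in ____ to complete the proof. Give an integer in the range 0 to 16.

14^16 · 14^4 · 14^2 ≡ 1 · 13 · 9 = 117.
117 mod 17 = 15, so 14^22 ≡ 15 (mod 17).

15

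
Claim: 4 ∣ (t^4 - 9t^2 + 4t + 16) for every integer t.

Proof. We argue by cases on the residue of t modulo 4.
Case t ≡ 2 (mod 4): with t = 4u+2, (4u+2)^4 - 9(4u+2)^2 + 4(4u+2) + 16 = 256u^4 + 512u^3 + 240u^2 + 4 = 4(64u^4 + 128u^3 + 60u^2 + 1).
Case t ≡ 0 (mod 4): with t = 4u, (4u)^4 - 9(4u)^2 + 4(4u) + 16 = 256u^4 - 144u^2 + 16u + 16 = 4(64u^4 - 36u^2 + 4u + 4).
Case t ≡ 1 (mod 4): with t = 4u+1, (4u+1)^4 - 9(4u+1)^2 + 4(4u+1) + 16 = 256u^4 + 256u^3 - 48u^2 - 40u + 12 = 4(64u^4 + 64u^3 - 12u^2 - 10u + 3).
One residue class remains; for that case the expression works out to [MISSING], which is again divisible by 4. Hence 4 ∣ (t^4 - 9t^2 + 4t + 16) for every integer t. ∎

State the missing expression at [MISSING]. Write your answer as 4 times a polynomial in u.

4(64u^4 + 192u^3 + 180u^2 + 58u + 7)

The residues treated are {2, 0, 1}, so the missing case is t ≡ 3 (mod 4); write t = 4u+3.
Then (4u+3)^4 - 9(4u+3)^2 + 4(4u+3) + 16 = 256u^4 + 768u^3 + 720u^2 + 232u + 28 = 4(64u^4 + 192u^3 + 180u^2 + 58u + 7).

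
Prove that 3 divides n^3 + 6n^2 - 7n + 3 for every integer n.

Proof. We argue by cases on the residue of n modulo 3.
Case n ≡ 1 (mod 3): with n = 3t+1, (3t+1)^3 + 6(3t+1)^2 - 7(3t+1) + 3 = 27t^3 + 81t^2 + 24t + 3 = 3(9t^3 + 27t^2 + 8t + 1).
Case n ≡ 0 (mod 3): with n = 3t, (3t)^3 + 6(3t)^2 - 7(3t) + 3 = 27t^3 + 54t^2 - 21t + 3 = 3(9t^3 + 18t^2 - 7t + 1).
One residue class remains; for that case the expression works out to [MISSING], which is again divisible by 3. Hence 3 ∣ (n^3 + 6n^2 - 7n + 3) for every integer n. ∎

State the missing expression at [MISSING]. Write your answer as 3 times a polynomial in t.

Only n ≡ 2 (mod 3) is unaccounted for. Put n = 3t+2:
(3t+2)^3 + 6(3t+2)^2 - 7(3t+2) + 3 expands to 27t^3 + 108t^2 + 87t + 21,
and factoring out 3 leaves 3(9t^3 + 36t^2 + 29t + 7).

3(9t^3 + 36t^2 + 29t + 7)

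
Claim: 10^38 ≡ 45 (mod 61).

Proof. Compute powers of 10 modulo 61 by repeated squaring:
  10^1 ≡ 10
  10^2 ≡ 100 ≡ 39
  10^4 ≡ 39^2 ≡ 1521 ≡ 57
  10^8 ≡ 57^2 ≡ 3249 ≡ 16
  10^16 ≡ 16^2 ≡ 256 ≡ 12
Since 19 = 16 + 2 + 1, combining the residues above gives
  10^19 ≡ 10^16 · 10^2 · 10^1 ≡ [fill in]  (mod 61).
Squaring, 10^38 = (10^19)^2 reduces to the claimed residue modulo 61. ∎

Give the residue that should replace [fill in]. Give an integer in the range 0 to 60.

44

Multiply the listed residues: 12 · 39 · 10 = 468 → 4680.
Reducing modulo 61: 4680 = 76·61 + 44, so 10^19 ≡ 44.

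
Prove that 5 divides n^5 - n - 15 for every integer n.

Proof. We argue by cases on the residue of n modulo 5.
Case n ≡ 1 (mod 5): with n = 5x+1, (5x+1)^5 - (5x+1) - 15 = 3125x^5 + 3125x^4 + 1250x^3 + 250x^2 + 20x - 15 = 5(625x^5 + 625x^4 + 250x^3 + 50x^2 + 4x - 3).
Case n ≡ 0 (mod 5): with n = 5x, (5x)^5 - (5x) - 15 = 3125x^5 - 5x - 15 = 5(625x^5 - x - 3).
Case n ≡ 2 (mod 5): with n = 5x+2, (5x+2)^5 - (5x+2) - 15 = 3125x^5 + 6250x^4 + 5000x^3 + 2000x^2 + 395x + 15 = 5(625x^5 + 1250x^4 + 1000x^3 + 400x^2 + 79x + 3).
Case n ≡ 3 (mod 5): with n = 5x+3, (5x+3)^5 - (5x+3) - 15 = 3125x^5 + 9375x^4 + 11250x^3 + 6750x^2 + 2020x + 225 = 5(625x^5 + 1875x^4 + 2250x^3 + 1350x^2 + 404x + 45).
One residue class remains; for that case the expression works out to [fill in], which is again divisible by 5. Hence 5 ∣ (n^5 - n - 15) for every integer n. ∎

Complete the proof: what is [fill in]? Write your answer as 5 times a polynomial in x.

Only n ≡ 4 (mod 5) is unaccounted for. Put n = 5x+4:
(5x+4)^5 - (5x+4) - 15 expands to 3125x^5 + 12500x^4 + 20000x^3 + 16000x^2 + 6395x + 1005,
and factoring out 5 leaves 5(625x^5 + 2500x^4 + 4000x^3 + 3200x^2 + 1279x + 201).

5(625x^5 + 2500x^4 + 4000x^3 + 3200x^2 + 1279x + 201)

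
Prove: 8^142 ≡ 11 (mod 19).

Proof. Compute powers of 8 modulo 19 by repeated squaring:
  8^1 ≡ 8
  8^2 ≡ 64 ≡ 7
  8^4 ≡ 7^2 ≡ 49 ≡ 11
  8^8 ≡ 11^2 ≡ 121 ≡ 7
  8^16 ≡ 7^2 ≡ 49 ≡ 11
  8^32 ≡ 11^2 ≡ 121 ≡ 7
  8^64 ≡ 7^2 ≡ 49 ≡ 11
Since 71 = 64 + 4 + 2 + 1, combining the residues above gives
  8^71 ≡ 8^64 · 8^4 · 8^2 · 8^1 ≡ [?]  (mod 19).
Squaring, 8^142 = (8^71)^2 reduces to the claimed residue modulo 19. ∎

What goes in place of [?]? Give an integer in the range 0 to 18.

8^64 · 8^4 · 8^2 · 8^1 ≡ 11 · 11 · 7 · 8 = 6776.
6776 mod 19 = 12, so 8^71 ≡ 12 (mod 19).

12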